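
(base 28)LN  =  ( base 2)1001100011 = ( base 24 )11b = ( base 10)611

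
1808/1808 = 1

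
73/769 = 73/769 = 0.09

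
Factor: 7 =7^1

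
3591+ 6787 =10378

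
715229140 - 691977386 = 23251754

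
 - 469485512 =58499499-527985011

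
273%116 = 41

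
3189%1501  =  187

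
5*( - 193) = -965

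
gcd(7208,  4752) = 8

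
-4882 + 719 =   -  4163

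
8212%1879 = 696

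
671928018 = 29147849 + 642780169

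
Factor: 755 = 5^1 *151^1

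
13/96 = 13/96 = 0.14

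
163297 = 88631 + 74666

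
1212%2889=1212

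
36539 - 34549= 1990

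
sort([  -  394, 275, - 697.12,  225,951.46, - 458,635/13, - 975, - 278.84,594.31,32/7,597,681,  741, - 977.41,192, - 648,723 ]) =[-977.41, - 975, - 697.12, - 648, - 458, - 394,-278.84,32/7,635/13,192,225,  275,594.31,597, 681, 723,741,951.46]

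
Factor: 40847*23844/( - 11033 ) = - 973955868/11033 = - 2^2*3^1*11^( - 1)*17^( - 1)*59^(-1 )*1987^1*40847^1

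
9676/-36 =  - 2419/9 =- 268.78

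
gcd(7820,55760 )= 340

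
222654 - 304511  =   - 81857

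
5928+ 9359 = 15287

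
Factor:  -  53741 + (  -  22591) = -76332=- 2^2*3^1*6361^1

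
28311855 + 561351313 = 589663168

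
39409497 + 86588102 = 125997599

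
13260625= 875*15155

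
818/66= 409/33 = 12.39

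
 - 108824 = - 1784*61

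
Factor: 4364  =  2^2*1091^1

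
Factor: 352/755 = 2^5*5^( -1)*11^1*151^( - 1 ) 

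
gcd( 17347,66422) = 1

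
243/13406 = 243/13406 =0.02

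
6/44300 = 3/22150 = 0.00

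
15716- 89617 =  - 73901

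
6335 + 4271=10606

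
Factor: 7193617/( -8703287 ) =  - 97^1*74161^1*8703287^( - 1)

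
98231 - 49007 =49224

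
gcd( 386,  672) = 2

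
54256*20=1085120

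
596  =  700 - 104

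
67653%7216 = 2709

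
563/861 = 563/861 = 0.65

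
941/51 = 18+23/51  =  18.45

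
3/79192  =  3/79192  =  0.00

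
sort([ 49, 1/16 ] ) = [1/16, 49]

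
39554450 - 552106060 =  - 512551610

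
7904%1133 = 1106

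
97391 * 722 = 70316302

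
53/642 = 53/642 = 0.08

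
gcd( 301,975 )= 1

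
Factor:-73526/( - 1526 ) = 36763/763  =  7^ ( - 1)*97^1*109^( - 1)*379^1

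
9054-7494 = 1560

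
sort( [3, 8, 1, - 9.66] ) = [ - 9.66,1,  3, 8 ] 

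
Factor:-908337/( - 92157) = 302779/30719 =13^(  -  1 )* 17^ (  -  1)*139^ ( - 1 )*302779^1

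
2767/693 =2767/693 =3.99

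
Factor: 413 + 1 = 414 = 2^1*3^2*23^1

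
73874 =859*86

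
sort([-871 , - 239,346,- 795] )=[-871,-795, - 239 , 346]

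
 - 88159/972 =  - 88159/972 = - 90.70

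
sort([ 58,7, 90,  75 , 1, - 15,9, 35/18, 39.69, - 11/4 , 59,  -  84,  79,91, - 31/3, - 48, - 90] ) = [ - 90 , - 84, - 48, -15, - 31/3, -11/4,1,35/18,7,  9,39.69,  58  ,  59,  75,79,  90 , 91]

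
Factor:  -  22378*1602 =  -35849556 = - 2^2*3^2*67^1*89^1*167^1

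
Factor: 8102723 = 8102723^1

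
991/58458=991/58458 = 0.02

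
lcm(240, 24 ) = 240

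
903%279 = 66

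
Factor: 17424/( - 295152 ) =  - 33/559 = - 3^1*11^1 *13^( - 1 )*43^( - 1 ) 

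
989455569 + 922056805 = 1911512374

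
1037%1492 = 1037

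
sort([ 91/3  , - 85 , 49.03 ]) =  [ - 85, 91/3, 49.03 ] 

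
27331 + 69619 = 96950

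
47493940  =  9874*4810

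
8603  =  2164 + 6439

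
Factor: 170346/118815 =2^1*5^( - 1 )*11^1*29^1*89^ ( - 1) = 638/445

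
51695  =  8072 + 43623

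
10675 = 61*175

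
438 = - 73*( - 6)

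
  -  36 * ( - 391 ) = 14076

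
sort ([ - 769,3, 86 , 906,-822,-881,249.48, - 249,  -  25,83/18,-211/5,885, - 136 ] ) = [-881,- 822, - 769,-249,-136, - 211/5, - 25, 3, 83/18, 86, 249.48,885,906]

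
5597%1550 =947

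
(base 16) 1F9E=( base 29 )9I3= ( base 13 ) 38b8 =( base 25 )cnj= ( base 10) 8094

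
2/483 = 2/483 = 0.00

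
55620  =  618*90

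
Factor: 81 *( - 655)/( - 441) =5895/49 = 3^2*5^1*7^( - 2 )*131^1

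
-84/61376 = -1 + 2189/2192  =  - 0.00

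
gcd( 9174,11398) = 278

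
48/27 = 16/9= 1.78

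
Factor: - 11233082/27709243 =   -  2^1*7^1*43^(- 1 )*449^1*1787^1*644401^ ( - 1)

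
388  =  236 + 152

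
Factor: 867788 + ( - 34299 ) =29^1 * 41^1*701^1 = 833489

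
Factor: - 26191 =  - 11^1*2381^1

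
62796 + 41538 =104334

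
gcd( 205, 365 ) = 5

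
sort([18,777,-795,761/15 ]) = [-795,18, 761/15, 777]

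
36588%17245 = 2098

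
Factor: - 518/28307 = -2^1 *7^1*37^1*28307^( - 1 ) 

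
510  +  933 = 1443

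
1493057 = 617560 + 875497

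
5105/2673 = 1 +2432/2673  =  1.91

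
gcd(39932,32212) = 4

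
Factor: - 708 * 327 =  - 2^2*3^2 * 59^1*109^1 = -  231516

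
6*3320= 19920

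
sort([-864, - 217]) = [ - 864, - 217 ] 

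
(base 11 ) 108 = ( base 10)129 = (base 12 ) A9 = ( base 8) 201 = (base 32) 41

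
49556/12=12389/3 = 4129.67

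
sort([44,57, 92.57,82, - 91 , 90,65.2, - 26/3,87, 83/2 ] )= [ - 91, - 26/3,83/2 , 44,57, 65.2,82,  87, 90,92.57] 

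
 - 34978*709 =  - 24799402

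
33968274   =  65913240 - 31944966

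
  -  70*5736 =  - 401520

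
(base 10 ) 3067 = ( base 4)233323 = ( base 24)57j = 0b101111111011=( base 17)aa7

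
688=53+635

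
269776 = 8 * 33722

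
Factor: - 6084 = -2^2*3^2 * 13^2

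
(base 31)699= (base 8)13646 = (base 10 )6054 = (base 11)4604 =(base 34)582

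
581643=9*64627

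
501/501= 1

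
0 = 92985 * 0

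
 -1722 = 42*(-41 )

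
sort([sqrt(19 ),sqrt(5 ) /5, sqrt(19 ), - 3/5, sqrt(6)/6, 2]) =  [ - 3/5, sqrt (6 ) /6, sqrt(5 )/5, 2, sqrt( 19 ), sqrt(19 )] 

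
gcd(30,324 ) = 6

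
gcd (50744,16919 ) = 1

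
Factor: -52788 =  - 2^2*3^1*53^1*83^1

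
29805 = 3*9935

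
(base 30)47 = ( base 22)5h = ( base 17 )78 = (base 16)7F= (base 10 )127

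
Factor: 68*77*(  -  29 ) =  - 2^2 * 7^1*11^1*17^1 * 29^1 = - 151844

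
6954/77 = 90+24/77 = 90.31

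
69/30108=23/10036 = 0.00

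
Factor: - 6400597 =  - 7^1*914371^1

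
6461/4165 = 1 + 328/595 = 1.55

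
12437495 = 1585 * 7847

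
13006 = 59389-46383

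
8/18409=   8/18409=0.00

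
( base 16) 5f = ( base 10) 95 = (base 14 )6B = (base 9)115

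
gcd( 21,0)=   21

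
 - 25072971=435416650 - 460489621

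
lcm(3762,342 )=3762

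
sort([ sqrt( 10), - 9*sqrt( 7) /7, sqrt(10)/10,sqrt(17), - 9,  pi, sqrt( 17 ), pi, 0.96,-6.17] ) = [-9, - 6.17, - 9*sqrt( 7)/7,sqrt ( 10)/10, 0.96, pi, pi, sqrt (10), sqrt( 17 ), sqrt( 17)]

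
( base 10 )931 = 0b1110100011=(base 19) 2b0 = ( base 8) 1643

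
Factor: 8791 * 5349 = 47023059=3^1 * 59^1*149^1*1783^1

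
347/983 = 347/983=0.35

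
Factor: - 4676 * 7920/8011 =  - 37033920/8011 = - 2^6*3^2*5^1*7^1*11^1*167^1 * 8011^( - 1 ) 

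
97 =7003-6906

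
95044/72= 1320 + 1/18 = 1320.06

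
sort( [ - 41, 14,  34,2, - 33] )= [  -  41, - 33,  2,  14,34]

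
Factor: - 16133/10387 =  - 73/47 = - 47^( - 1)*73^1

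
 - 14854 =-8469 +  - 6385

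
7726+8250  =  15976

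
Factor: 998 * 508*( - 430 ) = -218003120 =- 2^4*5^1 * 43^1*127^1*499^1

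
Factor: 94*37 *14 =48692=2^2*7^1*37^1*47^1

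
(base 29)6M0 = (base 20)E44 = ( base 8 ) 13064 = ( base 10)5684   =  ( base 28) 770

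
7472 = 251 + 7221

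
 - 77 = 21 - 98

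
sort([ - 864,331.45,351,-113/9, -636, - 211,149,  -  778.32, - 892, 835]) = [ -892, - 864, - 778.32, - 636, - 211, - 113/9,149,331.45,351,835] 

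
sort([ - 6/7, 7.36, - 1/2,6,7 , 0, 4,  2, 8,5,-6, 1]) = [ - 6, - 6/7, - 1/2, 0,  1, 2,  4, 5, 6, 7, 7.36, 8 ]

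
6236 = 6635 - 399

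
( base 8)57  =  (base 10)47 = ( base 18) 2B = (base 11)43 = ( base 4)233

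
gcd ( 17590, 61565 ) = 8795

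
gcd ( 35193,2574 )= 3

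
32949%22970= 9979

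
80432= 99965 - 19533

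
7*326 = 2282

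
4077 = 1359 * 3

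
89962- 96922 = -6960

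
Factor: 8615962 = 2^1*181^1 * 23801^1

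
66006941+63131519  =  129138460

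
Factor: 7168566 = 2^1*3^1*239^1*4999^1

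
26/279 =26/279=0.09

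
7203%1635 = 663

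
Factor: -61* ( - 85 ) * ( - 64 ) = -2^6*5^1 *17^1*61^1 = - 331840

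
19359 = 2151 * 9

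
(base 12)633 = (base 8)1607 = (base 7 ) 2430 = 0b1110000111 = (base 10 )903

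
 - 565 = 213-778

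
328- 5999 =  - 5671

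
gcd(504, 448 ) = 56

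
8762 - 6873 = 1889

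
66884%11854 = 7614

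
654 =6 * 109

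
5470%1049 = 225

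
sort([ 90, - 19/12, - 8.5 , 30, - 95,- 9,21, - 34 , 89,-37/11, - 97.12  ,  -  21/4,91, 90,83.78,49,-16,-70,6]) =[ - 97.12, - 95, - 70,  -  34, - 16, -9, - 8.5, -21/4, - 37/11,-19/12, 6,21,30, 49,83.78, 89,90,90,91]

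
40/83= 40/83 = 0.48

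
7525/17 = 442 + 11/17 = 442.65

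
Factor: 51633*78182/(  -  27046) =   -  2018385603/13523= -  3^2 * 13^1*31^1*97^1*5737^1*13523^(  -  1 ) 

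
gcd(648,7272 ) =72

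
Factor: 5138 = 2^1*7^1*367^1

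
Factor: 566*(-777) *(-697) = 2^1*3^1*7^1  *  17^1 * 37^1*41^1*283^1 = 306528054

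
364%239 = 125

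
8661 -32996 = -24335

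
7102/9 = 7102/9=789.11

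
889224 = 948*938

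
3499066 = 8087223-4588157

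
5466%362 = 36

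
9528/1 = 9528 = 9528.00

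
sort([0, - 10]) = [ - 10  ,  0]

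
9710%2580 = 1970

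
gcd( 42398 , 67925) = 1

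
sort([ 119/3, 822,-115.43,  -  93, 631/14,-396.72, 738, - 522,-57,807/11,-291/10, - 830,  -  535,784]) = [ - 830,-535,-522, - 396.72 ,-115.43, - 93,-57,  -  291/10, 119/3, 631/14, 807/11, 738 , 784,822]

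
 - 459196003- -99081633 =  - 360114370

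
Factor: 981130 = 2^1* 5^1 * 41^1*2393^1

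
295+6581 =6876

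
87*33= 2871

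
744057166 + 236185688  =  980242854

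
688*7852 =5402176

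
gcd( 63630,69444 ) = 18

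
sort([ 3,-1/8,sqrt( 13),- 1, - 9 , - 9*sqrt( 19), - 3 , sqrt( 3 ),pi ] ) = [ - 9*sqrt( 19), -9, - 3, -1, - 1/8 , sqrt( 3), 3,pi,sqrt( 13) ]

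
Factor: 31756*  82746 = 2^3*3^2 * 17^1*467^1*4597^1 = 2627681976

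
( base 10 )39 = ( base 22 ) 1h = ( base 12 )33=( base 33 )16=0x27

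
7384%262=48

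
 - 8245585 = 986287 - 9231872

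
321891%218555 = 103336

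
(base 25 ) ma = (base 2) 1000110000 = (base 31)i2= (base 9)682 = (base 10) 560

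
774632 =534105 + 240527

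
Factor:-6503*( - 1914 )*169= 2103499398   =  2^1*3^1*7^1*11^1*13^2*29^1 * 929^1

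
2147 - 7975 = -5828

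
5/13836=5/13836 = 0.00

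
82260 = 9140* 9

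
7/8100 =7/8100  =  0.00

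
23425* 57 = 1335225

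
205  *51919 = 10643395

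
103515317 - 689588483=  - 586073166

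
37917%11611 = 3084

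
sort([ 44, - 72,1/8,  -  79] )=[-79,-72,1/8, 44 ] 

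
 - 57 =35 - 92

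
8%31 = 8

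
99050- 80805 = 18245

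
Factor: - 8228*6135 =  -2^2*3^1 *5^1*11^2 * 17^1*409^1 =- 50478780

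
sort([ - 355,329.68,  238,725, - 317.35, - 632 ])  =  [ - 632, - 355, - 317.35, 238,  329.68,725]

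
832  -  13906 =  - 13074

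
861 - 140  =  721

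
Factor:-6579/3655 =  - 3^2*5^( - 1 ) = -  9/5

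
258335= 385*671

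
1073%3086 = 1073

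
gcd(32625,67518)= 9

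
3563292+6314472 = 9877764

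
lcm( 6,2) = 6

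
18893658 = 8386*2253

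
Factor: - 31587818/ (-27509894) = 317^(  -  1 )*43391^(- 1)*15793909^1 = 15793909/13754947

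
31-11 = 20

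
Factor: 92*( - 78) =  - 7176=- 2^3*3^1*13^1*23^1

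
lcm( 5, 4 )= 20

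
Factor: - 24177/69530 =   -  2^( - 1)  *3^1*5^(  -  1 )*17^( - 1 ) * 409^( - 1 )* 8059^1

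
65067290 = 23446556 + 41620734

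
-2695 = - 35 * 77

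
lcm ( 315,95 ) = 5985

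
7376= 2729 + 4647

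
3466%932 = 670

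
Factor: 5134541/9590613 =3^( - 1 )*19^1* 270239^1*3196871^(-1 ) 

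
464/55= 464/55 = 8.44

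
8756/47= 186 + 14/47= 186.30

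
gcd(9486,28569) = 3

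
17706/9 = 1967 + 1/3 = 1967.33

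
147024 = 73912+73112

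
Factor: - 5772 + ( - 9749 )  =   - 15521 = - 11^1*17^1 * 83^1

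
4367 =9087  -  4720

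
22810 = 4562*5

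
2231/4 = 557 + 3/4  =  557.75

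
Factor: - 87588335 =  - 5^1*17^1 * 1030451^1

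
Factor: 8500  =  2^2*5^3 * 17^1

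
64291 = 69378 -5087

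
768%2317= 768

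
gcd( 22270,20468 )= 34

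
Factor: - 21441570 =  - 2^1*3^1*5^1*714719^1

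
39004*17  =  663068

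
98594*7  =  690158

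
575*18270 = 10505250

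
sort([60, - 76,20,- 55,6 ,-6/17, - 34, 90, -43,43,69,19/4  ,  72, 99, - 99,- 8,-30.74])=[ - 99 ,-76, - 55, - 43,  -  34, - 30.74,-8,  -  6/17, 19/4,6, 20,43,60, 69, 72,90,99 ]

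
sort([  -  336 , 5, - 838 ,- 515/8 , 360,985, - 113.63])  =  [ - 838,-336, - 113.63, - 515/8 , 5, 360,985]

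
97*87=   8439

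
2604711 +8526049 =11130760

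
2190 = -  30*(  -  73)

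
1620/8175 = 108/545 = 0.20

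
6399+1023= 7422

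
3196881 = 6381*501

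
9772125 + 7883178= 17655303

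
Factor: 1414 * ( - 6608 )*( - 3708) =2^7*3^2 *7^2 *59^1*101^1*103^1 = 34646484096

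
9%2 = 1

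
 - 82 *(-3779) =309878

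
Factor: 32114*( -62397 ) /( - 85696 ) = 2^(-5 )*3^3*13^( - 1) *103^( - 1 )*2311^1*16057^1 = 1001908629/42848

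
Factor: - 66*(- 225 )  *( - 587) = - 2^1*3^3*5^2 * 11^1*587^1 = -8716950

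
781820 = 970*806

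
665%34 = 19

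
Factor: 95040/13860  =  2^4 *3^1*7^( - 1) = 48/7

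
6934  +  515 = 7449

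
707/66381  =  101/9483 = 0.01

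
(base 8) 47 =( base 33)16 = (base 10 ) 39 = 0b100111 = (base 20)1j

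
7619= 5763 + 1856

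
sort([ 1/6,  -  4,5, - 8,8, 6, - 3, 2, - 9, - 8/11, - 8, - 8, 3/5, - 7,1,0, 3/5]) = [ - 9, - 8,  -  8, - 8, - 7, - 4,-3,- 8/11, 0,1/6, 3/5, 3/5, 1, 2 , 5, 6, 8]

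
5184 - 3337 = 1847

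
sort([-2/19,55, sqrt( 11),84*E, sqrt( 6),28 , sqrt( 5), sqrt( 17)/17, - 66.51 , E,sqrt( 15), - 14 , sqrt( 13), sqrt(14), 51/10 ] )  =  [-66.51  , - 14, - 2/19,  sqrt( 17) /17, sqrt(5), sqrt (6), E, sqrt( 11 ) , sqrt (13 ), sqrt( 14 ), sqrt( 15 ), 51/10, 28, 55,84 * E ] 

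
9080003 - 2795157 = 6284846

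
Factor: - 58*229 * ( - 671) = 2^1*11^1*29^1*61^1*229^1 = 8912222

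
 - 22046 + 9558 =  - 12488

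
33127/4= 33127/4 = 8281.75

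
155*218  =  33790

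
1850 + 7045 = 8895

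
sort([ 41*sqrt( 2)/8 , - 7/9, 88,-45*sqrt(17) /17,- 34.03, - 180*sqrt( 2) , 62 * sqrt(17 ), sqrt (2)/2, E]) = [ - 180*sqrt( 2),-34.03, - 45*sqrt(17)/17,-7/9, sqrt(2 ) /2,E, 41 * sqrt( 2 )/8, 88,62*sqrt( 17)]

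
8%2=0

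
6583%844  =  675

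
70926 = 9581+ 61345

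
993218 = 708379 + 284839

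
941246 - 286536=654710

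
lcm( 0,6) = 0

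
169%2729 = 169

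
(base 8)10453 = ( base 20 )AJF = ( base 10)4395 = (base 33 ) 416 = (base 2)1000100101011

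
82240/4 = 20560 = 20560.00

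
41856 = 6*6976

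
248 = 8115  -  7867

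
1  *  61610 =61610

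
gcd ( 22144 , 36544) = 64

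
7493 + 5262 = 12755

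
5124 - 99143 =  - 94019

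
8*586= 4688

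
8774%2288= 1910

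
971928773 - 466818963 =505109810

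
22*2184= 48048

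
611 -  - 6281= 6892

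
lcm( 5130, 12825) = 25650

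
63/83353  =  63/83353 = 0.00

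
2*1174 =2348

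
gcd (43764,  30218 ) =1042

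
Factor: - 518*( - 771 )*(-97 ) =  - 2^1*3^1*7^1*37^1*97^1*257^1 = - 38739666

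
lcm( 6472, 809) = 6472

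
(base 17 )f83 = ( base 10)4474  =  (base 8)10572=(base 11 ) 33a8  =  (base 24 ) 7ia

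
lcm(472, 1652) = 3304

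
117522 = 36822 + 80700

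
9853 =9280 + 573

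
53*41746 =2212538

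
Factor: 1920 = 2^7*3^1 * 5^1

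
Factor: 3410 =2^1*5^1*11^1 * 31^1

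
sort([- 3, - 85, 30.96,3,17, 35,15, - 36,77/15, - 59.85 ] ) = [ - 85, - 59.85, - 36, - 3,3,77/15 , 15,17, 30.96, 35]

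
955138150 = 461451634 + 493686516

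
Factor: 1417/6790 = 2^( - 1)* 5^( -1 )*7^ ( - 1 )*13^1*97^ ( - 1 )*109^1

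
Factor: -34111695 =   -  3^1*5^1*461^1 *4933^1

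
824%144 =104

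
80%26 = 2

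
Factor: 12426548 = 2^2*3106637^1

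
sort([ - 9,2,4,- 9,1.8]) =[  -  9, - 9,1.8,2, 4]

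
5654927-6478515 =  - 823588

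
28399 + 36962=65361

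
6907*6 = 41442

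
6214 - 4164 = 2050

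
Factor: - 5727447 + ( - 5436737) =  - 2^3 * 1395523^1 = - 11164184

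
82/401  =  82/401= 0.20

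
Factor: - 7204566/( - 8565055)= 2^1*3^1*5^(-1 )*17^1 * 23^1* 37^1 * 83^1 * 761^( -1 ) * 2251^ ( - 1 )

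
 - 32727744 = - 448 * 73053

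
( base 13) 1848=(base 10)3609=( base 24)669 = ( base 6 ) 24413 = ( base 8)7031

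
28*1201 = 33628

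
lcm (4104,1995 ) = 143640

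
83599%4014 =3319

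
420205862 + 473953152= 894159014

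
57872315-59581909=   -  1709594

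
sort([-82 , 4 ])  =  [  -  82 , 4]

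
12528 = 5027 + 7501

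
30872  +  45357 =76229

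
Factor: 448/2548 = 2^4*7^(-1 ) *13^ (-1) = 16/91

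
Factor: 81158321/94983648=2^( - 5 )*3^(-1)*89^ ( - 1)*1607^1*11117^( - 1)*50503^1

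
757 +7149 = 7906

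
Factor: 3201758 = 2^1*7^2*37^1*883^1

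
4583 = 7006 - 2423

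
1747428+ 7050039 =8797467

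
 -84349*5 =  - 421745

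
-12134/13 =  - 934 + 8/13 = - 933.38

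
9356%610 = 206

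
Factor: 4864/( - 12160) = -2^1*5^( - 1) = - 2/5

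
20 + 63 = 83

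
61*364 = 22204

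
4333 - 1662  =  2671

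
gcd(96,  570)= 6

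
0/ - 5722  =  0/1 = - 0.00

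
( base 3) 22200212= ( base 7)24326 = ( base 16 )18C5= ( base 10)6341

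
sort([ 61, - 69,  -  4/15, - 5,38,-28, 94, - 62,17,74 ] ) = [-69,-62, - 28, - 5, - 4/15, 17,38,61,74,94 ]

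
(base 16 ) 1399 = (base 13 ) 238C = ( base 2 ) 1001110011001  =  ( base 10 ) 5017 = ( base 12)2AA1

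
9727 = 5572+4155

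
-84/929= - 84/929 = - 0.09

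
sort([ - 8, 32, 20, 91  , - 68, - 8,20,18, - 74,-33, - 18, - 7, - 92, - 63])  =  [-92, -74, - 68, - 63, - 33, - 18, - 8, - 8, - 7, 18, 20, 20, 32, 91]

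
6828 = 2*3414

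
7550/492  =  3775/246 =15.35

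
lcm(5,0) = 0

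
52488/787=52488/787 = 66.69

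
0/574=0 = 0.00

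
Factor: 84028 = 2^2*7^1*3001^1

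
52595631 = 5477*9603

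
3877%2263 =1614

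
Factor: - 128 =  - 2^7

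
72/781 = 72/781 =0.09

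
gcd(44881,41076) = 1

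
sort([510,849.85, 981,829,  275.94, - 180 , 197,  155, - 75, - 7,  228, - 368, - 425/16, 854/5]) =[ - 368 ,-180,-75 , -425/16, - 7,155,854/5,197, 228,275.94,510,829, 849.85,  981]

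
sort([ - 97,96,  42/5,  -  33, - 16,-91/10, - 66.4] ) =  [-97, - 66.4, - 33  , - 16,  -  91/10 , 42/5, 96]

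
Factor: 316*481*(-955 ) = -2^2 * 5^1*13^1*37^1*79^1  *  191^1 = - 145156180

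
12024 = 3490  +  8534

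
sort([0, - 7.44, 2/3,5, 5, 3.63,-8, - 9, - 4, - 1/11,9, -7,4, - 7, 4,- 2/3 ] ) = [ - 9, - 8, - 7.44, - 7,  -  7, - 4,-2/3, - 1/11, 0, 2/3, 3.63, 4,4, 5, 5, 9]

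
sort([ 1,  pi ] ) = [ 1,pi]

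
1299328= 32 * 40604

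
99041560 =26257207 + 72784353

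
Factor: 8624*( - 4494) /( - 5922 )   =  2^4*  3^( - 1)*7^2*11^1*47^( - 1 )*107^1 = 922768/141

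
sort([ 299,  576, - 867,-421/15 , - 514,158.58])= [-867 ,-514,  -  421/15,  158.58,  299, 576 ] 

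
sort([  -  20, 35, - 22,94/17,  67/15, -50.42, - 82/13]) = [-50.42 ,-22,  -  20, - 82/13 , 67/15,94/17, 35]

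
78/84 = 13/14=0.93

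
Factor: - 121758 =  -  2^1 * 3^1*7^1*13^1*223^1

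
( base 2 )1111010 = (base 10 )122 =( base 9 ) 145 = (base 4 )1322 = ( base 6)322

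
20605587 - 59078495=-38472908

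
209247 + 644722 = 853969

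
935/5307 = 935/5307 = 0.18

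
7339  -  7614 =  - 275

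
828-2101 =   -  1273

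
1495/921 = 1495/921 = 1.62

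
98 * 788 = 77224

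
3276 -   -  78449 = 81725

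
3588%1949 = 1639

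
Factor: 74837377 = 23^1*3253799^1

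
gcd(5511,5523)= 3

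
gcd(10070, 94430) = 190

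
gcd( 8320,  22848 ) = 64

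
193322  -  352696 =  - 159374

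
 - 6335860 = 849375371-855711231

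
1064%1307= 1064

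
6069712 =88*68974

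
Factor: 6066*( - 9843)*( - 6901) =2^1*3^3*17^1* 67^1 * 103^1*193^1*337^1 = 412042409838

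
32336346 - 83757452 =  - 51421106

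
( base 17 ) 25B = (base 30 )me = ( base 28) O2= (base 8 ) 1242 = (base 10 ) 674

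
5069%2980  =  2089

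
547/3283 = 547/3283 = 0.17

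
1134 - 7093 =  - 5959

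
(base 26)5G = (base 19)7D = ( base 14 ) a6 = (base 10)146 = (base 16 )92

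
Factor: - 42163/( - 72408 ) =2^( - 3)*3^(-1)*7^ (-1)*11^1*431^( - 1) * 3833^1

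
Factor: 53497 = 61^1 * 877^1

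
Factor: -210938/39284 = - 2^ ( - 1) * 13^1 *19^1 * 23^(- 1) = - 247/46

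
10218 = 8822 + 1396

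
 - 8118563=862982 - 8981545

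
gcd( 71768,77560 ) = 8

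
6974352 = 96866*72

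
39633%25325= 14308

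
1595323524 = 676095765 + 919227759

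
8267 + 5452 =13719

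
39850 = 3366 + 36484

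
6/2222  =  3/1111  =  0.00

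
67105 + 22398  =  89503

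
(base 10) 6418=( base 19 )hef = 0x1912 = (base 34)5IQ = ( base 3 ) 22210201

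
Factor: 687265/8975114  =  2^(-1 )*5^1*137453^1*4487557^(-1)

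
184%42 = 16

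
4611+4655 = 9266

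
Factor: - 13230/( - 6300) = 2^ (-1)*3^1 * 5^( -1)*7^1 = 21/10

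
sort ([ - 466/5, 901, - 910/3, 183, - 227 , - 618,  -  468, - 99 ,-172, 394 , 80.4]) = [ -618,- 468 ,  -  910/3, - 227, - 172 , - 99, - 466/5,80.4,  183, 394,901]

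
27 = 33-6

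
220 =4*55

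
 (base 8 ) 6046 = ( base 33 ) 2S8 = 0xC26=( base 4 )300212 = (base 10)3110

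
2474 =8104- 5630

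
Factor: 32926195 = 5^1*17^1*131^1*2957^1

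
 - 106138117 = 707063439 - 813201556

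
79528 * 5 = 397640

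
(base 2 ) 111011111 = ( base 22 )LH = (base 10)479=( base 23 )KJ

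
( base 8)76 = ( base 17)3b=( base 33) 1T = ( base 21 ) 2k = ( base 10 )62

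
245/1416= 245/1416=0.17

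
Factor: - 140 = -2^2*5^1*7^1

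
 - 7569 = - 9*841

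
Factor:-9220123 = - 11^1*838193^1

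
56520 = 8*7065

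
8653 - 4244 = 4409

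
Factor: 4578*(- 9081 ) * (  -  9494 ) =2^2*3^3*7^1 * 47^1*101^1*109^1*1009^1=394692334092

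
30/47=30/47= 0.64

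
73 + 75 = 148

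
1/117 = 1/117  =  0.01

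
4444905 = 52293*85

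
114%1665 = 114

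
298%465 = 298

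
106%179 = 106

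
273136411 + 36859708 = 309996119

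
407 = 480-73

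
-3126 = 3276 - 6402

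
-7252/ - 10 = 3626/5 = 725.20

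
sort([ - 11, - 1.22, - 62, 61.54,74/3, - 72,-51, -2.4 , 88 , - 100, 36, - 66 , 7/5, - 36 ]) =[ - 100 , - 72, - 66, - 62  , - 51, - 36, - 11 , - 2.4 ,  -  1.22,  7/5, 74/3 , 36 , 61.54,88 ] 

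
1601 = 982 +619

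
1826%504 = 314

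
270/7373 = 270/7373= 0.04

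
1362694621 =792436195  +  570258426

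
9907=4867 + 5040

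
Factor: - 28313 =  - 23^1*1231^1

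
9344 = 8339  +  1005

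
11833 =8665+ 3168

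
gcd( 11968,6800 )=272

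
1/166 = 1/166 = 0.01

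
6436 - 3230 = 3206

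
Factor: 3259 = 3259^1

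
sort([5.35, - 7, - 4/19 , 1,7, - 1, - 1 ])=[ - 7, - 1,-1,-4/19,1,5.35,7]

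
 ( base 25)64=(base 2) 10011010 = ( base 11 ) 130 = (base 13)BB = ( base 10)154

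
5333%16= 5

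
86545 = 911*95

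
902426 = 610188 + 292238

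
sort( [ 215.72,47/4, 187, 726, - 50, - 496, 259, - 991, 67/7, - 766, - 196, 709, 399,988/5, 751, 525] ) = [  -  991, - 766, - 496,-196, - 50,67/7, 47/4, 187  ,  988/5,215.72,259,399,525, 709, 726, 751]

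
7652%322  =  246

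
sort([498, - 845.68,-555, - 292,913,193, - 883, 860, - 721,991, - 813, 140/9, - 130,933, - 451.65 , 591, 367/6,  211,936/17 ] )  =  [ - 883, - 845.68, - 813,- 721, - 555 , - 451.65,-292,  -  130,140/9 , 936/17, 367/6, 193, 211, 498,591, 860, 913 , 933,991 ]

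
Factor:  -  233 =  - 233^1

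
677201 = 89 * 7609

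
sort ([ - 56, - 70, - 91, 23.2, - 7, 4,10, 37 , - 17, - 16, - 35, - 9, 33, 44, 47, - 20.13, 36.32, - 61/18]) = [ - 91, - 70, - 56, - 35, - 20.13 , - 17, - 16, - 9, - 7, - 61/18,4, 10, 23.2, 33, 36.32, 37,44, 47]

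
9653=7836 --1817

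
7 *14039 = 98273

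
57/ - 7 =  - 57/7 = -  8.14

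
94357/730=94357/730 = 129.26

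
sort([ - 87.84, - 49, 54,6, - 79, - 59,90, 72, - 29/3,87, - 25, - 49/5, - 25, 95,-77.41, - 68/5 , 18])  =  [  -  87.84, - 79,-77.41,-59,-49,- 25, - 25, - 68/5, - 49/5, - 29/3,6, 18,54,  72, 87,  90, 95]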